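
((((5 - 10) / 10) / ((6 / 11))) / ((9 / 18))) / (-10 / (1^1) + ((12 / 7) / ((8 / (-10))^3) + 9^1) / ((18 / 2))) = 616 / 3149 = 0.20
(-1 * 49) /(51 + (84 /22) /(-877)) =-472703 /491955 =-0.96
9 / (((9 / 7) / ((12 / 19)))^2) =784 / 361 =2.17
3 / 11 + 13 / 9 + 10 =1160 / 99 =11.72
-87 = -87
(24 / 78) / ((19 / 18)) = 72 / 247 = 0.29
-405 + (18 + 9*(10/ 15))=-381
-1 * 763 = -763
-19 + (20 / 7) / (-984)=-32723 / 1722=-19.00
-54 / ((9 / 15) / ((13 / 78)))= -15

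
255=255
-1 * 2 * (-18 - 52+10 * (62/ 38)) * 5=10200/ 19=536.84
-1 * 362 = -362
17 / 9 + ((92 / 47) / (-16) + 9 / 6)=5527 / 1692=3.27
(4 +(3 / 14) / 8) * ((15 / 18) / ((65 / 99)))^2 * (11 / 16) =5402529 / 1211392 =4.46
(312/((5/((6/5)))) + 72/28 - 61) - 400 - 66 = -78671/175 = -449.55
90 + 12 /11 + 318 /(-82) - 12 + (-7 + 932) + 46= 1046.21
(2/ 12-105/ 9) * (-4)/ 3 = 46/ 3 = 15.33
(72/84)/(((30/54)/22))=1188/35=33.94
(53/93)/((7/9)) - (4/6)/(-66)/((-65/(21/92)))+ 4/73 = 2461705613/3126062940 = 0.79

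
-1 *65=-65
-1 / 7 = -0.14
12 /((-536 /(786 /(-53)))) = 1179 /3551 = 0.33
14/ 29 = 0.48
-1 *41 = -41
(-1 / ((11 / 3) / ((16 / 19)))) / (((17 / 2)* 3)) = -32 / 3553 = -0.01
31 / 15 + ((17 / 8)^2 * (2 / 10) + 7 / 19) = 60889 / 18240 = 3.34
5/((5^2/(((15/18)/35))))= 1/210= 0.00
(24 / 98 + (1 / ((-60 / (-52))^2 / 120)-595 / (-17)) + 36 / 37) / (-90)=-3436121 / 2447550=-1.40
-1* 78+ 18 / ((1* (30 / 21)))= -327 / 5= -65.40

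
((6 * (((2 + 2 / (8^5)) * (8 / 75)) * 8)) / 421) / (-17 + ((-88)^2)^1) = 32769 / 10409814400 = 0.00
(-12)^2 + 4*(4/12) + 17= 487/3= 162.33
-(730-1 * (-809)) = -1539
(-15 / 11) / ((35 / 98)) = -42 / 11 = -3.82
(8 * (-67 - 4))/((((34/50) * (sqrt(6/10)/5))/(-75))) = 1775000 * sqrt(15)/17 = 404385.03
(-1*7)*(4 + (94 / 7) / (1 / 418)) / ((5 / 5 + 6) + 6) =-39320 / 13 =-3024.62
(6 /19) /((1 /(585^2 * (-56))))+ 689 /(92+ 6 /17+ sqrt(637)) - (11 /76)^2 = -79728309048678287 /13173941232 - 1393847 * sqrt(13) /2280807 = -6051973.11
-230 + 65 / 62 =-14195 / 62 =-228.95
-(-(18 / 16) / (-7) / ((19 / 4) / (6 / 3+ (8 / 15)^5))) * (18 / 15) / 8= -775759 / 74812500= -0.01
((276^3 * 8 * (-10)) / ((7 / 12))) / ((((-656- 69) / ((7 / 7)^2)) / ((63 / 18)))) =2018359296 / 145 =13919719.28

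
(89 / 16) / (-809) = -89 / 12944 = -0.01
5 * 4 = 20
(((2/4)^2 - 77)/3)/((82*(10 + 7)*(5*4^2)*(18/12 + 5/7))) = -2149/20742720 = -0.00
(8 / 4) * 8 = 16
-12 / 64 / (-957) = 1 / 5104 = 0.00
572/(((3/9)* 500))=429/125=3.43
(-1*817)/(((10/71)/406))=-11775421/5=-2355084.20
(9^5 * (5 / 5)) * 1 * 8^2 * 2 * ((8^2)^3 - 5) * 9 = 17831860774272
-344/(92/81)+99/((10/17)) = -30951/230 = -134.57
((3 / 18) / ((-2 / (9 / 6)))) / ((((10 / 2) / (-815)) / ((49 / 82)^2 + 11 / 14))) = 8767607 / 376544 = 23.28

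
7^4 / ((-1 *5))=-2401 / 5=-480.20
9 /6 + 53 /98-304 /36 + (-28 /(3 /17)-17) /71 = -277973 /31311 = -8.88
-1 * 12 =-12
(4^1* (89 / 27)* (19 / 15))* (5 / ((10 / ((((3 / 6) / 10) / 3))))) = 1691 / 12150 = 0.14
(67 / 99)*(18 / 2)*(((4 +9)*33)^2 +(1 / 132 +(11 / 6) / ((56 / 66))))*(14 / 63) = 22787488925 / 91476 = 249108.93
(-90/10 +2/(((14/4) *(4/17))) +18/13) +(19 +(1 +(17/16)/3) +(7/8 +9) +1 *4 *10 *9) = 1681865/4368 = 385.04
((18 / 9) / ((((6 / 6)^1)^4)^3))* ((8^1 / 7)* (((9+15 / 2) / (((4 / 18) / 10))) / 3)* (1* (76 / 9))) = 33440 / 7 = 4777.14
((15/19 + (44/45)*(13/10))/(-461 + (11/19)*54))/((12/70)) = -2681/95850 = -0.03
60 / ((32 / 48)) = 90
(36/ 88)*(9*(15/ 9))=135/ 22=6.14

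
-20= -20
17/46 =0.37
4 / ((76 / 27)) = 27 / 19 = 1.42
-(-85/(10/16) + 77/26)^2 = -11964681/676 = -17699.23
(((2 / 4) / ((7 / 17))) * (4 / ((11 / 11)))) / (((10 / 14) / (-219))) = -7446 / 5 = -1489.20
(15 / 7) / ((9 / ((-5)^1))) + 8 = 143 / 21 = 6.81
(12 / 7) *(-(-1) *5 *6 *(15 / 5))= 1080 / 7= 154.29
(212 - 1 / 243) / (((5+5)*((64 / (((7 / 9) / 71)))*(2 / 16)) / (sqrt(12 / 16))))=72121*sqrt(3) / 4968864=0.03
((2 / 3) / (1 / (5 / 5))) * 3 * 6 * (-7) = -84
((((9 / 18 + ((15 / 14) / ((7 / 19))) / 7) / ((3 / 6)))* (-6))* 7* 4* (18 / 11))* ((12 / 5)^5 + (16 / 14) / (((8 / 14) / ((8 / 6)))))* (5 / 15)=-13806.89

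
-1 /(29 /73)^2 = -5329 /841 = -6.34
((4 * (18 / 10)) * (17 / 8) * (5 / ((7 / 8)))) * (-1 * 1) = -612 / 7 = -87.43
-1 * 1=-1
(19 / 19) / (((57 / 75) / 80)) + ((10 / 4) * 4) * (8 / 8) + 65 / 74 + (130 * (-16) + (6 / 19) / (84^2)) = -1623576743 / 826728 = -1963.86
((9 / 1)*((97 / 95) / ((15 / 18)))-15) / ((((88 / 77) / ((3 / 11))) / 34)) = -673659 / 20900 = -32.23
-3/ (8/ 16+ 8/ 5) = -10/ 7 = -1.43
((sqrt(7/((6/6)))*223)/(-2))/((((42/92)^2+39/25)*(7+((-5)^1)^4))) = -2949175*sqrt(7)/29561484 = -0.26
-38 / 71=-0.54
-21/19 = -1.11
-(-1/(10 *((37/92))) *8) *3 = 1104/185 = 5.97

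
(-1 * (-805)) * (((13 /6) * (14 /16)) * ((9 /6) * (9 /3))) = 219765 /32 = 6867.66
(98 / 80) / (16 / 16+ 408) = 49 / 16360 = 0.00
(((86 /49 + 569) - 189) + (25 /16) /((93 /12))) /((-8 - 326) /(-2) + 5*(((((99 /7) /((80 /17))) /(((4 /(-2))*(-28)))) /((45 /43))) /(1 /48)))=23207690 /10894733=2.13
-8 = -8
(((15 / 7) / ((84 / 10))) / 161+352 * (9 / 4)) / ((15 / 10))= 12496201 / 23667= 528.00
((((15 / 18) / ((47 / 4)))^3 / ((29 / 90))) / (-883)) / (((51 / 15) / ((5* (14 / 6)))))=-1750000 / 406765120833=-0.00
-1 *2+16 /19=-22 /19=-1.16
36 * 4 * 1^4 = 144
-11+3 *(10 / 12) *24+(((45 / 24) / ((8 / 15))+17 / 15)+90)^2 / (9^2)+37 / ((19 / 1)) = 229126423411 / 1418342400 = 161.55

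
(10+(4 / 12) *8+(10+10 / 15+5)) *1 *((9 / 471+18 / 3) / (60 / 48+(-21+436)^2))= 340 / 343359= 0.00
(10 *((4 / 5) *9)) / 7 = 72 / 7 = 10.29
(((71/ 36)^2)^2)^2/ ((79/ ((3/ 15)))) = 645753531245761/ 1114338413445120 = 0.58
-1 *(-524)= 524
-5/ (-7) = 5/ 7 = 0.71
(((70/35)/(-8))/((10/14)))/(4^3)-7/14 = -647/1280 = -0.51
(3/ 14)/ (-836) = -3/ 11704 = -0.00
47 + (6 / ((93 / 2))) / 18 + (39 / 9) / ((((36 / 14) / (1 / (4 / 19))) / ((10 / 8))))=1527035 / 26784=57.01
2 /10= 1 /5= 0.20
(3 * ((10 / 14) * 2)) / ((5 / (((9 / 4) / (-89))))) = -27 / 1246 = -0.02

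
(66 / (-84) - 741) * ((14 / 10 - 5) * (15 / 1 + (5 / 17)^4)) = 23430553920 / 584647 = 40076.41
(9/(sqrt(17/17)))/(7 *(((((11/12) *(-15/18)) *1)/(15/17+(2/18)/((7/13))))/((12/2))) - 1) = -45792/9253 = -4.95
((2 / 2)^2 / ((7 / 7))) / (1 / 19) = 19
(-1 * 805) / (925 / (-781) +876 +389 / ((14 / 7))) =-1257410 / 1670271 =-0.75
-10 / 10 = -1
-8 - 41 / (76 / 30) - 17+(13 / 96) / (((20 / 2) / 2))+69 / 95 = -368729 / 9120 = -40.43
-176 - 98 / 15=-2738 / 15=-182.53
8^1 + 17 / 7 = 73 / 7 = 10.43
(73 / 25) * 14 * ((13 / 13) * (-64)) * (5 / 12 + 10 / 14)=-44384 / 15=-2958.93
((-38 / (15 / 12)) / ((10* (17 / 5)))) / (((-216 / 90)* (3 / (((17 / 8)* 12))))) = 19 / 6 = 3.17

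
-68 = -68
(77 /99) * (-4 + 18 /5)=-14 /45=-0.31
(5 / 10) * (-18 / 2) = -9 / 2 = -4.50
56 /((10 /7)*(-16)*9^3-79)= -392 /117193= -0.00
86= 86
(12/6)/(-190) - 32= -3041/95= -32.01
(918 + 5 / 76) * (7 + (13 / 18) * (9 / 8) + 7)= 16536201 / 1216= 13598.85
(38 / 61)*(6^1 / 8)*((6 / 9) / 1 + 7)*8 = 1748 / 61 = 28.66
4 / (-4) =-1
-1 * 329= -329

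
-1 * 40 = -40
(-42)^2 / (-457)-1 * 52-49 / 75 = -1936993 / 34275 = -56.51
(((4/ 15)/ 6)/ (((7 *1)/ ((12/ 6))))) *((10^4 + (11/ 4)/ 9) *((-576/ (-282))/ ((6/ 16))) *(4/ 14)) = 184325632/ 932715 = 197.62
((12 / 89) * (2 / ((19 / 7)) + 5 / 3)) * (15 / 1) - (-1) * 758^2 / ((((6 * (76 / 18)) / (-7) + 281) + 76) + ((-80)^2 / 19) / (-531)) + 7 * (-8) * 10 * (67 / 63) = 1038.13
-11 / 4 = -2.75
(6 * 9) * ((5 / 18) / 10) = 3 / 2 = 1.50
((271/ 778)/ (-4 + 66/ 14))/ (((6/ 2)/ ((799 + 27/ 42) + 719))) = 1920577/ 7780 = 246.86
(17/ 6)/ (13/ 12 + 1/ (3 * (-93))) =3162/ 1205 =2.62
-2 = -2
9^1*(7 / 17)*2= 126 / 17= 7.41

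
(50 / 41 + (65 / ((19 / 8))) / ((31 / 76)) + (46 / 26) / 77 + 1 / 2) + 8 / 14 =25231203 / 363506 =69.41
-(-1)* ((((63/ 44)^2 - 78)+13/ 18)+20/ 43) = -74.76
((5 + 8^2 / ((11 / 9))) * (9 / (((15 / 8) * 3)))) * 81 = 408888 / 55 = 7434.33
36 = 36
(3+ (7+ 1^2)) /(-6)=-11 /6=-1.83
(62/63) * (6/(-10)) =-62/105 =-0.59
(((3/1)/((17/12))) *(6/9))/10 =12/85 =0.14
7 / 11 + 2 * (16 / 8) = 51 / 11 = 4.64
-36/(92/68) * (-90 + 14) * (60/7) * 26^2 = 11717557.27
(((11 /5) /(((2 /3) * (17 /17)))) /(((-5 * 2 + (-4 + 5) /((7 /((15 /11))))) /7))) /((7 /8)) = -10164 /3775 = -2.69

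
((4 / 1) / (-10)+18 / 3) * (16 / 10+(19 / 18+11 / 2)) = 10276 / 225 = 45.67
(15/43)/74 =15/3182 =0.00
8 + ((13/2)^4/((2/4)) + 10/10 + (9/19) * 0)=28633/8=3579.12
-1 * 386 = -386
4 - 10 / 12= 19 / 6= 3.17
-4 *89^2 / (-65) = 31684 / 65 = 487.45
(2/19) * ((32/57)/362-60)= -1238008/196023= -6.32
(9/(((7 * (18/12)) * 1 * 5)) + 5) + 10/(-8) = 549/140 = 3.92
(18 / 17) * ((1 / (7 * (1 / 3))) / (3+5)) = 27 / 476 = 0.06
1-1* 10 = -9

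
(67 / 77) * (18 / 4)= 603 / 154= 3.92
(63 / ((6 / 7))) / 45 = 49 / 30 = 1.63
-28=-28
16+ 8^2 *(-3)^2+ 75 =667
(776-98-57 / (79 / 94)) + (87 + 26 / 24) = 661951 / 948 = 698.26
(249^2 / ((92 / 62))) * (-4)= -3844062 / 23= -167133.13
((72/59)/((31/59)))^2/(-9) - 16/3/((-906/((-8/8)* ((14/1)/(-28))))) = -778940/1305999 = -0.60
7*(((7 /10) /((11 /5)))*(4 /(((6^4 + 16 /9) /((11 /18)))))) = 49 /11680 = 0.00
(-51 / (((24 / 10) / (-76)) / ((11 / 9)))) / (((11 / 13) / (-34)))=-713830 / 9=-79314.44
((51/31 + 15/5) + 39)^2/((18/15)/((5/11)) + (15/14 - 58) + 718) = 71190350/24804371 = 2.87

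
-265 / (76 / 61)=-16165 / 76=-212.70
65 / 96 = 0.68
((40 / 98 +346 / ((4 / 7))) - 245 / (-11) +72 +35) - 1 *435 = 323595 / 1078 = 300.18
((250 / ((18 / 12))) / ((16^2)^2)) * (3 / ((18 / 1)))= 125 / 294912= 0.00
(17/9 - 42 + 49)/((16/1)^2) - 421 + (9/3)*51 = -38587/144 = -267.97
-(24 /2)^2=-144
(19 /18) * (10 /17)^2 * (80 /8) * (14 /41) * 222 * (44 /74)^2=128744000 /1315239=97.89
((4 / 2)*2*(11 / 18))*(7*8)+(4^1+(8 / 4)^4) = 1412 / 9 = 156.89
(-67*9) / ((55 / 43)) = -25929 / 55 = -471.44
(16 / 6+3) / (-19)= -0.30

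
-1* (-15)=15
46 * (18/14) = 414/7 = 59.14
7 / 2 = 3.50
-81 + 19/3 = -224/3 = -74.67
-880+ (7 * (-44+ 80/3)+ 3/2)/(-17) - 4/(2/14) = -91897/102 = -900.95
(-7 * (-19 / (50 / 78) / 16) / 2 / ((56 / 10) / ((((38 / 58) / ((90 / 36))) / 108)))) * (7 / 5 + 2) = 79781 / 8352000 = 0.01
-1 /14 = -0.07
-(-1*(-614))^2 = -376996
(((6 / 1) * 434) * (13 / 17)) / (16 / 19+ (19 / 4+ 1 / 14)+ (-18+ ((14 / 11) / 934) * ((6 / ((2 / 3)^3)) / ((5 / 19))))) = -162.80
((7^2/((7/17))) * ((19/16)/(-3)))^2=5112121/2304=2218.80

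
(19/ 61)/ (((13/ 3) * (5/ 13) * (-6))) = -19/ 610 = -0.03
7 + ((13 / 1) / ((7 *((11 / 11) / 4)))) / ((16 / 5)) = 261 / 28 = 9.32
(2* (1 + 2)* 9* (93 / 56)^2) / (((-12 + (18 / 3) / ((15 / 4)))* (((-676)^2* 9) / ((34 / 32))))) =-2205495 / 596159922176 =-0.00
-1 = -1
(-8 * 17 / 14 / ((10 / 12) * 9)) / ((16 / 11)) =-187 / 210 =-0.89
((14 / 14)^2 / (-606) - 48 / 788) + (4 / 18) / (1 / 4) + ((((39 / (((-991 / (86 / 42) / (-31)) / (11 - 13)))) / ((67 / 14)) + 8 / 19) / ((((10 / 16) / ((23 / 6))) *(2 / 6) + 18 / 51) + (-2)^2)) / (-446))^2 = 1112862373942425181739578710241 / 1346760916182749055441645981234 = 0.83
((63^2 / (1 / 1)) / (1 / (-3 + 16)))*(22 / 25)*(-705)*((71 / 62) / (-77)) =73791081 / 155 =476071.49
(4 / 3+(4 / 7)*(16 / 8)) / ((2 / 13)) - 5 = 233 / 21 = 11.10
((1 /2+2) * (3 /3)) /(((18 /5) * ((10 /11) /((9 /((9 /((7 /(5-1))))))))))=1.34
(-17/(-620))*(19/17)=19/620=0.03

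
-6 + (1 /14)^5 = -6.00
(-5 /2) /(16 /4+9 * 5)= -5 /98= -0.05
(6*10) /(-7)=-60 /7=-8.57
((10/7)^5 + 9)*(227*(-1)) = -57036701/16807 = -3393.63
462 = 462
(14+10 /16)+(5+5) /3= 431 /24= 17.96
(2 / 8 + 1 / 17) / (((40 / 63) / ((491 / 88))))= 649593 / 239360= 2.71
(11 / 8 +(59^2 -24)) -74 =27075 / 8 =3384.38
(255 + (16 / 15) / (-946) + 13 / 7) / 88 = 6378377 / 2185260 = 2.92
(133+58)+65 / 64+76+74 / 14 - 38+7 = 108551 / 448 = 242.30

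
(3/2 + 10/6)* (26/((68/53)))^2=9019699/6936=1300.42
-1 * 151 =-151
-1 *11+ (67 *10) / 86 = -138 / 43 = -3.21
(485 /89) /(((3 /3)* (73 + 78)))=485 /13439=0.04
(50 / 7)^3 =125000 / 343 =364.43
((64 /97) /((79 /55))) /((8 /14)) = 6160 /7663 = 0.80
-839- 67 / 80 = -67187 / 80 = -839.84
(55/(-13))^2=3025/169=17.90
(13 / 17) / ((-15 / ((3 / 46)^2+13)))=-357721 / 539580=-0.66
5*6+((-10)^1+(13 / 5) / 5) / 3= 26.84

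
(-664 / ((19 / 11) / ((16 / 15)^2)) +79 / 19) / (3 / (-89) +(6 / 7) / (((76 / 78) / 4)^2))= -21922704013 / 729286875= -30.06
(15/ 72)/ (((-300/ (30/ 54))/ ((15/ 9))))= -5/ 7776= -0.00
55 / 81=0.68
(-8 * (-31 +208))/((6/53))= -12508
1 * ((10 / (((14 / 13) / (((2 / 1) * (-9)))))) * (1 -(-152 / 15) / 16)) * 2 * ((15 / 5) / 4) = -819 / 2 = -409.50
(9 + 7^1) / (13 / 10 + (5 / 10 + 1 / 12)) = 960 / 113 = 8.50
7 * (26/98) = 13/7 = 1.86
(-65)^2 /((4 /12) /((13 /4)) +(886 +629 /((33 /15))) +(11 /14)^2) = 355254900 /98599337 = 3.60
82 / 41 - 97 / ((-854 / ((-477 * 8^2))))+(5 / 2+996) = -2106789 / 854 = -2466.97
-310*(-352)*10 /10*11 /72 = 150040 /9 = 16671.11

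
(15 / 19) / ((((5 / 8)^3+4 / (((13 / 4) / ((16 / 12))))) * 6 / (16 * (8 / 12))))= 532480 / 715217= 0.74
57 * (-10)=-570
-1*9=-9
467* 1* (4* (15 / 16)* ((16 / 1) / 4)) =7005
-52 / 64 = -13 / 16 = -0.81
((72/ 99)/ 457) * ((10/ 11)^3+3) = 39944/ 6690937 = 0.01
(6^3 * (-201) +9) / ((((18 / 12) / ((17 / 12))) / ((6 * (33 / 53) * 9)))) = -1378377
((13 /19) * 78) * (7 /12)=1183 /38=31.13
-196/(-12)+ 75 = 274/3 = 91.33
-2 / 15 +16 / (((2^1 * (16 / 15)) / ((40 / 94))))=2156 / 705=3.06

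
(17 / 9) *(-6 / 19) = -34 / 57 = -0.60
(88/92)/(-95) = -22/2185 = -0.01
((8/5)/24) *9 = 3/5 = 0.60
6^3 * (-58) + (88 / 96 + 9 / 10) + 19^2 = -729911 / 60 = -12165.18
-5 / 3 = -1.67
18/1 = 18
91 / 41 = 2.22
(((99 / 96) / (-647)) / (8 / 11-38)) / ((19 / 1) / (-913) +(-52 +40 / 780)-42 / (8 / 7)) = -12925341 / 26815921473200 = -0.00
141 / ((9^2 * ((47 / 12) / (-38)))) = -152 / 9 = -16.89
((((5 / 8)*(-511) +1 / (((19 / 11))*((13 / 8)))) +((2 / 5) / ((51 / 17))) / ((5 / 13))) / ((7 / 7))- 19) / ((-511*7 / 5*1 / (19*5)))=50042999 / 1116024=44.84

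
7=7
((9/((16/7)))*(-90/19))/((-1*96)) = 945/4864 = 0.19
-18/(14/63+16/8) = -81/10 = -8.10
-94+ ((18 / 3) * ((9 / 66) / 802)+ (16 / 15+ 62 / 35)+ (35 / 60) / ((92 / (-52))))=-1299479343 / 14203420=-91.49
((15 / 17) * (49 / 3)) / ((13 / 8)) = 1960 / 221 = 8.87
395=395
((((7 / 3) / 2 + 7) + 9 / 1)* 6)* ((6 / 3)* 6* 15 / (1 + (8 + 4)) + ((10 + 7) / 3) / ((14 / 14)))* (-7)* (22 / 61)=-12070982 / 2379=-5073.97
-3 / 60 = -1 / 20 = -0.05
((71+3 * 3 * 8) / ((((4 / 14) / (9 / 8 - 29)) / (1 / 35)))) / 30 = -31889 / 2400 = -13.29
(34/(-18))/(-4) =0.47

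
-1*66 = -66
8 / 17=0.47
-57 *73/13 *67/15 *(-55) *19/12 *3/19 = 1022219/52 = 19658.06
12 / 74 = 0.16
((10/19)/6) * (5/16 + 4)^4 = 37778535/1245184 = 30.34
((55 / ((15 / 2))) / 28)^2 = 121 / 1764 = 0.07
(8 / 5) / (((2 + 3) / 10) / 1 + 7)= 16 / 75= 0.21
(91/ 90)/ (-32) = -0.03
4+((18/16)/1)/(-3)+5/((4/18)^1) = 26.12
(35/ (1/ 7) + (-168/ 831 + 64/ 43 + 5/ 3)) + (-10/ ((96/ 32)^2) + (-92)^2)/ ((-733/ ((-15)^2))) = -61546538650/ 26192289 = -2349.80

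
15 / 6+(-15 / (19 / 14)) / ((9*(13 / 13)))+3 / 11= 1937 / 1254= 1.54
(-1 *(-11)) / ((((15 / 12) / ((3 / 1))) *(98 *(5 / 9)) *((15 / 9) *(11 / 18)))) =2916 / 6125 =0.48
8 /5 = 1.60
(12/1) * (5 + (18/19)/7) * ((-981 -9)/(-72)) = 112695/133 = 847.33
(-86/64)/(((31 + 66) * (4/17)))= -731/12416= -0.06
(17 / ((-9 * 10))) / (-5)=0.04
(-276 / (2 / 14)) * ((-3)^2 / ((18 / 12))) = -11592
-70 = -70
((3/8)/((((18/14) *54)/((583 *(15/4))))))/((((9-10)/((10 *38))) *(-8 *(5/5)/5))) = 9692375/3456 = 2804.51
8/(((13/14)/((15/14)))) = 120/13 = 9.23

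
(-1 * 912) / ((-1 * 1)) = 912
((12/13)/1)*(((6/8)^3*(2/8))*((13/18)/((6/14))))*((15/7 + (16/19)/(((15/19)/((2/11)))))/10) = 2699/70400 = 0.04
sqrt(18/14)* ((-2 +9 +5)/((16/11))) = 99* sqrt(7)/28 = 9.35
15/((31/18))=8.71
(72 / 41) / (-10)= -36 / 205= -0.18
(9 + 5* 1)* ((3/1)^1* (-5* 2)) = -420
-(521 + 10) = -531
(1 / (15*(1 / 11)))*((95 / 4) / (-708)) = -209 / 8496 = -0.02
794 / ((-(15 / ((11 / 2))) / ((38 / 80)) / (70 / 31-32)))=38250553 / 9300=4112.96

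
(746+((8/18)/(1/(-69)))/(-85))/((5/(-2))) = -380644/1275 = -298.54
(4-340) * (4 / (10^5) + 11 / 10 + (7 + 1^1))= -9555042 / 3125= -3057.61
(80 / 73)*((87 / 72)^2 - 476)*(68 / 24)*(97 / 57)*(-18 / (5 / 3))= 450729415 / 16644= 27080.59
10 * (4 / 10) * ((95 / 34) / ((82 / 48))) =4560 / 697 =6.54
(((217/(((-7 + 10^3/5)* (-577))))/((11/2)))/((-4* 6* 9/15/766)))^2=172685958025/486179480072484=0.00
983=983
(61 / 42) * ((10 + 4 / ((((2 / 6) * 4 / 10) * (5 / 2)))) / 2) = 671 / 42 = 15.98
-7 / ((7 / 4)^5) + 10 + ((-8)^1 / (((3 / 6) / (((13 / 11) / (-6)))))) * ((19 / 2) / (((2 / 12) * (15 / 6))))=10752982 / 132055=81.43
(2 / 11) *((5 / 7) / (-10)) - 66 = -5083 / 77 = -66.01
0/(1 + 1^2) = 0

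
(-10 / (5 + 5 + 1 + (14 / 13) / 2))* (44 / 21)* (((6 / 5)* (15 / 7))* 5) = -23.35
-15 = -15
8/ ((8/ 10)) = 10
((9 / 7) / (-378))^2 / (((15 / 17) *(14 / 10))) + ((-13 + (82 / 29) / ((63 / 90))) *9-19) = -5245281731 / 52639524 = -99.65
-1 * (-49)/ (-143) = -49/ 143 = -0.34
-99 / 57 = -33 / 19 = -1.74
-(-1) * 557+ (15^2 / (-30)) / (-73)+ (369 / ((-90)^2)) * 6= 3051634 / 5475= 557.38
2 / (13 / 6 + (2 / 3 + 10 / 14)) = 84 / 149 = 0.56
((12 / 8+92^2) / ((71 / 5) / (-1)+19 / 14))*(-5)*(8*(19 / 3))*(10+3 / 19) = 4574756200 / 2697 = 1696238.86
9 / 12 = 3 / 4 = 0.75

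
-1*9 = -9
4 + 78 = 82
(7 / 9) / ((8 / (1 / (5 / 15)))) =7 / 24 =0.29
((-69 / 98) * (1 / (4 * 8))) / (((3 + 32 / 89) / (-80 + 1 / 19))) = 0.52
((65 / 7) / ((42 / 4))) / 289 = 130 / 42483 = 0.00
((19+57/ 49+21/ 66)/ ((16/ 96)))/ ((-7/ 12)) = -794844/ 3773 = -210.67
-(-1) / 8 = 1 / 8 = 0.12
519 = 519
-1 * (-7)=7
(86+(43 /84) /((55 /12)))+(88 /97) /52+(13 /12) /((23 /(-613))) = 57.26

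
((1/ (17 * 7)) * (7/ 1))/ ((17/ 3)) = 3/ 289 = 0.01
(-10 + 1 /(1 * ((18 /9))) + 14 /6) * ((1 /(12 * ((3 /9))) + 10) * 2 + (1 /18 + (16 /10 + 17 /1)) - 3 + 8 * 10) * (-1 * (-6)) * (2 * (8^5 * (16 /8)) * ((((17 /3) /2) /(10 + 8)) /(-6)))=62602231808 /3645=17174823.54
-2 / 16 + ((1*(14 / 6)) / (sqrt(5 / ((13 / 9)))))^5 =2.98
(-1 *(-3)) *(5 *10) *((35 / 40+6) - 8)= -168.75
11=11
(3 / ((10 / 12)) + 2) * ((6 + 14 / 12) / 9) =602 / 135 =4.46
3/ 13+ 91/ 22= 1249/ 286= 4.37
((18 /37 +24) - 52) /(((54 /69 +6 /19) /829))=-184396957 /8880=-20765.42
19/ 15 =1.27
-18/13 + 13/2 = 133/26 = 5.12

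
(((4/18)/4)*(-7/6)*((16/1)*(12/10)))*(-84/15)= 1568/225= 6.97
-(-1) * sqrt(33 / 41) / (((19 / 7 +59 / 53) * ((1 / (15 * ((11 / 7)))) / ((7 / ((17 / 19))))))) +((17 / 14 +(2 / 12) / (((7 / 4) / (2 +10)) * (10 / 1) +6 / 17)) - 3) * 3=-52569 / 10346 +232617 * sqrt(1353) / 197948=38.14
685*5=3425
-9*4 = -36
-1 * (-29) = 29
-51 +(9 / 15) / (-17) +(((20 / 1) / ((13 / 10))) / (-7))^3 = -3948990998 / 64053535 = -61.65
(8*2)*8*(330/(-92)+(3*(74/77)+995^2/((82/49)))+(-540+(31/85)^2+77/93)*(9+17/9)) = 32921014758633461632/439102315575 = 74973448.31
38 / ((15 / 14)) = 532 / 15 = 35.47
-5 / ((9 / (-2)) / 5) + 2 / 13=668 / 117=5.71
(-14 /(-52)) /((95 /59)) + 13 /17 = 39131 /41990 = 0.93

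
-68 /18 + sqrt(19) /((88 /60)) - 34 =-34.81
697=697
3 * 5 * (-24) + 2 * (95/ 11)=-3770/ 11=-342.73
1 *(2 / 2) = 1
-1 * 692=-692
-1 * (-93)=93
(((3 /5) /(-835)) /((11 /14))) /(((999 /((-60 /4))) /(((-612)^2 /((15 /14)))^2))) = 14256930465792 /8496125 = 1678050.93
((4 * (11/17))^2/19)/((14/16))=0.40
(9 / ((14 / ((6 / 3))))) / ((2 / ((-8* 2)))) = -72 / 7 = -10.29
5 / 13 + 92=1201 / 13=92.38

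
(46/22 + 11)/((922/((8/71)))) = 576/360041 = 0.00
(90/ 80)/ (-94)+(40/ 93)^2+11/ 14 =43649777/ 45528336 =0.96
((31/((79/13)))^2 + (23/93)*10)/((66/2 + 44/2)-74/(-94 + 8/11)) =0.51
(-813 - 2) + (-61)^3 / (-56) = 3238.23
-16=-16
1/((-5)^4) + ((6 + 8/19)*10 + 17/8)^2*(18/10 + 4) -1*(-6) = 25528.33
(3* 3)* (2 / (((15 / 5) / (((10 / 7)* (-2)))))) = -120 / 7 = -17.14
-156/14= -78/7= -11.14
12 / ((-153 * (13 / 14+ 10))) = -56 / 7803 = -0.01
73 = 73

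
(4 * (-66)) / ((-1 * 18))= 44 / 3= 14.67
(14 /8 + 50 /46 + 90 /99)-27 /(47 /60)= -1461263 /47564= -30.72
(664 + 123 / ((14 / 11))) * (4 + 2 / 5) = 117139 / 35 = 3346.83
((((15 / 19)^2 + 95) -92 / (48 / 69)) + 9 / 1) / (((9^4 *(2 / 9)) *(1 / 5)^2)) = -997325 / 2105352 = -0.47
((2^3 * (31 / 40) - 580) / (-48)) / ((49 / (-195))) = -37297 / 784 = -47.57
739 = 739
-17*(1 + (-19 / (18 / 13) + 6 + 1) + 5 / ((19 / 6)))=24089 / 342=70.44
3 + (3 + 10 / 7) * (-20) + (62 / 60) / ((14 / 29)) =-35041 / 420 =-83.43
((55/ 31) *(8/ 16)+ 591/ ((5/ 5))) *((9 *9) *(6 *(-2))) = -17834742/ 31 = -575314.26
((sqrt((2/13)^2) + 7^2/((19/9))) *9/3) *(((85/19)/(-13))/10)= -294321/122018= -2.41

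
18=18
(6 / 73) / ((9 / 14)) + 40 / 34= 4856 / 3723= 1.30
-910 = -910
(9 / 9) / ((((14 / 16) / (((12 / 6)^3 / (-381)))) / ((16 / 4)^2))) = -1024 / 2667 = -0.38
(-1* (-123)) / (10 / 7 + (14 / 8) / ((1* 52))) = 179088 / 2129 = 84.12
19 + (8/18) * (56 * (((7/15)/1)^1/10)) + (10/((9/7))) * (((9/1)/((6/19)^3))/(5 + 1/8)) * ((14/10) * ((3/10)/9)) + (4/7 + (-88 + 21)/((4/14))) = -224945807/1162350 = -193.53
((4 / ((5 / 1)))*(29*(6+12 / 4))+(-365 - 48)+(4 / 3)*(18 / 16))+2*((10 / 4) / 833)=-1688441 / 8330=-202.69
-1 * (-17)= 17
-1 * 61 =-61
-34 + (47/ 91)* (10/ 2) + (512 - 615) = -134.42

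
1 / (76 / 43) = 43 / 76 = 0.57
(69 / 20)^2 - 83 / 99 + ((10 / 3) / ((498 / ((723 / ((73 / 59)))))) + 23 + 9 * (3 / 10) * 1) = 9759503681 / 239936400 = 40.68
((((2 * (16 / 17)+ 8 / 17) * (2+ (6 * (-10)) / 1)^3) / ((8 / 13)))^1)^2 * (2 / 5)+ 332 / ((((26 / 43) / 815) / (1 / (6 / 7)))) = 2509113409945945 / 11271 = 222616751836.21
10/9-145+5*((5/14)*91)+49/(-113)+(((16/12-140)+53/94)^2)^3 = 394265424212059373836150471889/56829402954050112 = 6937701325682.52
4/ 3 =1.33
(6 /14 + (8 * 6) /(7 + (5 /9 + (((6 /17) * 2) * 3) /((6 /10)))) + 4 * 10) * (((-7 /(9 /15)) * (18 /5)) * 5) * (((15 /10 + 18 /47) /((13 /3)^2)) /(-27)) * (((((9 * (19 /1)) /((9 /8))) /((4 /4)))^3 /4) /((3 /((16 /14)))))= 11675520.76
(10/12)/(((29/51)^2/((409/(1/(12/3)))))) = 4216.44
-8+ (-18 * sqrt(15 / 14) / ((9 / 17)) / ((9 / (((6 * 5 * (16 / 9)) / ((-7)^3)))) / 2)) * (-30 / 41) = -8 - 54400 * sqrt(210) / 885969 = -8.89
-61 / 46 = -1.33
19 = 19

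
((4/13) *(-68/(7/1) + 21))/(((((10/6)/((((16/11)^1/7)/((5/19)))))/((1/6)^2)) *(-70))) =-12008/18393375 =-0.00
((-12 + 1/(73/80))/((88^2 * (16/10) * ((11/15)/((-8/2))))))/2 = 14925/6218432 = 0.00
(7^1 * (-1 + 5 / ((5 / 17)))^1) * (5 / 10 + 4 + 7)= 1288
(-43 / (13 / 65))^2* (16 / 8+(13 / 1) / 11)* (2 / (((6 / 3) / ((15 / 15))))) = 147079.55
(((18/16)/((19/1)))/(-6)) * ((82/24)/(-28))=41/34048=0.00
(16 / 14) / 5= 8 / 35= 0.23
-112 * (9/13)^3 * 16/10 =-653184/10985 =-59.46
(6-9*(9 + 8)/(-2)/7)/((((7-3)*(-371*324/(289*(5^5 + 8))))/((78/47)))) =-929883799/17576496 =-52.90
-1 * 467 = -467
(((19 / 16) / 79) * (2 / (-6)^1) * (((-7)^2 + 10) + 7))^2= 43681 / 399424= 0.11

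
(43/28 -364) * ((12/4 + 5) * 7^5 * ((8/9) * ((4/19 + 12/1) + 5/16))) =-10307557827/19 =-542503043.53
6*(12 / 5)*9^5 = 4251528 / 5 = 850305.60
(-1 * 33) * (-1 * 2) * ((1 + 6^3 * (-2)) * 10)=-284460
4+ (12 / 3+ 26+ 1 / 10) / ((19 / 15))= 1055 / 38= 27.76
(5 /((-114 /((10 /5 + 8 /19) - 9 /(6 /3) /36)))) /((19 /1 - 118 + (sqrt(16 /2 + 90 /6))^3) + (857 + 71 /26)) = -7871695 /58213560248 + 6782815 * sqrt(23) /1659086467068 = -0.00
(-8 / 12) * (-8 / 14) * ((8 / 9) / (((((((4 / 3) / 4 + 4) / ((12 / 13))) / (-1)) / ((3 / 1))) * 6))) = -128 / 3549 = -0.04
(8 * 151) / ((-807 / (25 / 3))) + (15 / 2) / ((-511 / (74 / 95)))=-293480531 / 23505489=-12.49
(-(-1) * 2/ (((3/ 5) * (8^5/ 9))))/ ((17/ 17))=0.00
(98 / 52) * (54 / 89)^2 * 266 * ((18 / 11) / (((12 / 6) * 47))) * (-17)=-2907546516 / 53237041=-54.62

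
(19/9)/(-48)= -19/432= -0.04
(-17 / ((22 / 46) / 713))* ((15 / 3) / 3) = -1393915 / 33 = -42239.85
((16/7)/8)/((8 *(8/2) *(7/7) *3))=0.00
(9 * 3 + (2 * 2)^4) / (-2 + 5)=283 / 3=94.33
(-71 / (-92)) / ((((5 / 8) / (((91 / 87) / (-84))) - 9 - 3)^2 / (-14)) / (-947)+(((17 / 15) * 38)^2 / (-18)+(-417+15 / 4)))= -46020364650 / 30770078410921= -0.00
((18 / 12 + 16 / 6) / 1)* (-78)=-325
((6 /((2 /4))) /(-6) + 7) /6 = 5 /6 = 0.83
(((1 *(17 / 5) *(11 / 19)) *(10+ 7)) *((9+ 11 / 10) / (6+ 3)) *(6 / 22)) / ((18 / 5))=29189 / 10260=2.84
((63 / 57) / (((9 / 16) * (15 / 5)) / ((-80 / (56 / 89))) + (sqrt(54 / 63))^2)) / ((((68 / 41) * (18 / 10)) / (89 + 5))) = 3361458800 / 81509373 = 41.24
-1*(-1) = 1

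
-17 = -17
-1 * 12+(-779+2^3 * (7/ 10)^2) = -19677/ 25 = -787.08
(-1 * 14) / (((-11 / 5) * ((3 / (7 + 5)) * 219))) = 280 / 2409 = 0.12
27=27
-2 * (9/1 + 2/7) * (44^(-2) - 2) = 35945/968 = 37.13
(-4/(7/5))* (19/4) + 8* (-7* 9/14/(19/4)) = -2813/133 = -21.15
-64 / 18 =-32 / 9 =-3.56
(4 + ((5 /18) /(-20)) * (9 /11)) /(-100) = -351 /8800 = -0.04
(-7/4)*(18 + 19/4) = -637/16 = -39.81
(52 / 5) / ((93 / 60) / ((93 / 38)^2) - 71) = -3627 / 24671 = -0.15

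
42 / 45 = 14 / 15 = 0.93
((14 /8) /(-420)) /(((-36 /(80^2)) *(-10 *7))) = -2 /189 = -0.01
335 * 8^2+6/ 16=171523/ 8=21440.38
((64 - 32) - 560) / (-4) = 132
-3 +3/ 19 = -54/ 19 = -2.84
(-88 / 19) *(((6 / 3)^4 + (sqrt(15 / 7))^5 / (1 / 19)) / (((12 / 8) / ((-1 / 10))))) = 1408 / 285 + 1320 *sqrt(105) / 343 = 44.37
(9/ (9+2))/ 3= 3/ 11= 0.27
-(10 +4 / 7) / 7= -74 / 49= -1.51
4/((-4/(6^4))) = -1296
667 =667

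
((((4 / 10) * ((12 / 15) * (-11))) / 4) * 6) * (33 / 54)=-242 / 75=-3.23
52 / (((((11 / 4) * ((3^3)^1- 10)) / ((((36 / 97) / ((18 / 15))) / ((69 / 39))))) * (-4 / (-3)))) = 60840 / 417197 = 0.15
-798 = -798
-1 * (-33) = 33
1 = 1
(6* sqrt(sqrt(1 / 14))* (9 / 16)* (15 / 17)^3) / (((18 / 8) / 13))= 131625* 14^(3 / 4) / 137564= 6.93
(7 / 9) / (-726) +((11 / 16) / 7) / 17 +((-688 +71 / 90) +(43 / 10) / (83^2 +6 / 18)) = -687.21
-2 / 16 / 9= -1 / 72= -0.01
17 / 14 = 1.21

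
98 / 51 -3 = -55 / 51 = -1.08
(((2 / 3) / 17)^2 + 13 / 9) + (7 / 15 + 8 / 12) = 33544 / 13005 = 2.58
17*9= 153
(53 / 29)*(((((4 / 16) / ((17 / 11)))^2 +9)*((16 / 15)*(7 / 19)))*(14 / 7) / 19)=30968854 / 45383115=0.68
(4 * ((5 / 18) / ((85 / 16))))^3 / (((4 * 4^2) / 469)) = 240128 / 3581577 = 0.07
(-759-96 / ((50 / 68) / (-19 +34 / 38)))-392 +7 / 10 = 1152847 / 950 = 1213.52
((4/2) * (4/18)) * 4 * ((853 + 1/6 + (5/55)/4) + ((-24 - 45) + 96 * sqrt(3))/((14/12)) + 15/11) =1024 * sqrt(3)/7 + 2939836/2079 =1667.44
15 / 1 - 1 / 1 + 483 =497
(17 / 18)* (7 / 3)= 119 / 54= 2.20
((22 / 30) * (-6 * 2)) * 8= -70.40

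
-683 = -683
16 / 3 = 5.33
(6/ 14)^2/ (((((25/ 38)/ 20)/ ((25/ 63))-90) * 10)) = -76/ 372057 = -0.00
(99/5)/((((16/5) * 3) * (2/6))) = 99/16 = 6.19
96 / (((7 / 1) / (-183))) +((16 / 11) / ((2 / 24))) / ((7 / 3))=-192672 / 77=-2502.23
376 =376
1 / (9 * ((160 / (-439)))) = -439 / 1440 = -0.30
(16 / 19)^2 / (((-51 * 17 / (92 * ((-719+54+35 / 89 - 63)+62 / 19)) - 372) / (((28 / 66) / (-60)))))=0.00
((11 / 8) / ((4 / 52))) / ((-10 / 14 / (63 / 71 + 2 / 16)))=-115115 / 4544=-25.33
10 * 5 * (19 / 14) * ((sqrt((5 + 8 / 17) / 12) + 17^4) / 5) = 95 * sqrt(527) / 238 + 7934495 / 7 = 1133508.45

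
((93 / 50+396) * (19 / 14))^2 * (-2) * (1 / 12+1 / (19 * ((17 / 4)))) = -132833856381 / 2380000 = -55812.54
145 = 145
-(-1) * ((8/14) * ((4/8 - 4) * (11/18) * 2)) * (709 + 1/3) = -46816/27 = -1733.93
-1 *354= -354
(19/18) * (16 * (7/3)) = 1064/27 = 39.41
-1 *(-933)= 933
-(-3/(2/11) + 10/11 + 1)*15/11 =4815/242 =19.90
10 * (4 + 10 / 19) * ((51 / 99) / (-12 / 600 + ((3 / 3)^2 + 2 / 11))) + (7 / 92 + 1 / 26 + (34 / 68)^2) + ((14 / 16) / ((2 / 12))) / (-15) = 4374548801 / 217809540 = 20.08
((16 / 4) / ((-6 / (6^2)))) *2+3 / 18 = -287 / 6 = -47.83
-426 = -426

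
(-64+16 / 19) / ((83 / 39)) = -46800 / 1577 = -29.68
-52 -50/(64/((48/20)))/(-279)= -38683/744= -51.99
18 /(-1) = -18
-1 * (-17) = 17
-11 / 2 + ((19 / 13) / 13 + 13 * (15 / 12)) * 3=29465 / 676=43.59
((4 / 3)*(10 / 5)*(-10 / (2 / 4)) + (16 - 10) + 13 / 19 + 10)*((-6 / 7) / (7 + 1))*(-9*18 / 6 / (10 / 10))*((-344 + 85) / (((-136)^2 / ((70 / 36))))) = 8115765 / 2811392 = 2.89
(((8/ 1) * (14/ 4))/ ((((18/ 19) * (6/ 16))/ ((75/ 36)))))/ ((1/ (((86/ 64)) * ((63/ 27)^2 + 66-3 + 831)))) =1157382625/ 5832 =198453.81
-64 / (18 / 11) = -352 / 9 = -39.11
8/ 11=0.73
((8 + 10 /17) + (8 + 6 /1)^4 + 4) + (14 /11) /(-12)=43116757 /1122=38428.48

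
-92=-92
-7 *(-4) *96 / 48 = 56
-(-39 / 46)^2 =-1521 / 2116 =-0.72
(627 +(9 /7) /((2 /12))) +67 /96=426997 /672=635.41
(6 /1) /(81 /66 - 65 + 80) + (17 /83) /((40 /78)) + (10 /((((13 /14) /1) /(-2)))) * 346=-19135700019 /2568020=-7451.54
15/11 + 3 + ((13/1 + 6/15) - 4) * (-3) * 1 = -1311/55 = -23.84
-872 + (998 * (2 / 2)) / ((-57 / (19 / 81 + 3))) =-4287500 / 4617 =-928.63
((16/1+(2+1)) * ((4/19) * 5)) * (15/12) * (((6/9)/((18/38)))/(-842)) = -475/11367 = -0.04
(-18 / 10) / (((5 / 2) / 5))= -18 / 5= -3.60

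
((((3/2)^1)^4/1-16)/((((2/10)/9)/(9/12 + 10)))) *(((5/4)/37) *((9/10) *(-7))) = 21333375/18944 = 1126.13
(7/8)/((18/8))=7/18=0.39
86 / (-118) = -0.73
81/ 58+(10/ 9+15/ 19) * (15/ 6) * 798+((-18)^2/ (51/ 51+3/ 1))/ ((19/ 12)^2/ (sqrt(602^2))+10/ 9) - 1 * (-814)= 26241358007/ 5607498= 4679.69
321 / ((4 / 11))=3531 / 4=882.75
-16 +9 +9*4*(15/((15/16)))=569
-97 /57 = -1.70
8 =8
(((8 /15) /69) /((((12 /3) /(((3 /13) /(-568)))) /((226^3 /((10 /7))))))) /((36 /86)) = -434311997 /28659150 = -15.15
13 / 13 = 1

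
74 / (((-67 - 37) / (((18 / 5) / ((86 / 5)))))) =-333 / 2236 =-0.15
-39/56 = -0.70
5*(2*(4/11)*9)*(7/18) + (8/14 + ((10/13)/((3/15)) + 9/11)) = 17981/1001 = 17.96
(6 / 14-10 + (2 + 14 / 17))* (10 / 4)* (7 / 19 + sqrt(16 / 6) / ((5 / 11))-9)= 329230 / 2261-8833* sqrt(6) / 357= 85.01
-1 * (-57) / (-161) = -57 / 161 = -0.35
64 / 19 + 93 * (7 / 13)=13201 / 247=53.45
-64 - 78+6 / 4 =-281 / 2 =-140.50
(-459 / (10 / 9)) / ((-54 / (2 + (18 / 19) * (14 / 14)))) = 2142 / 95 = 22.55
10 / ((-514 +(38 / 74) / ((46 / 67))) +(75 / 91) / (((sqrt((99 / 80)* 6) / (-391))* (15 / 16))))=-1462679029319508 / 70537351132360337 +19789667159808* sqrt(330) / 70537351132360337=-0.02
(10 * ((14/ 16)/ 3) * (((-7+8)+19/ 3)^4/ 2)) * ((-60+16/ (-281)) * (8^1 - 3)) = -86478530600/ 68283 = -1266472.34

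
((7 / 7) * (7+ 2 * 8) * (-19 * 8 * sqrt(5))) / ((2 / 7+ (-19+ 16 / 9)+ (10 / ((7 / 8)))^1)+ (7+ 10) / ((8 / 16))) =-220248 * sqrt(5) / 1795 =-274.37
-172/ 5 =-34.40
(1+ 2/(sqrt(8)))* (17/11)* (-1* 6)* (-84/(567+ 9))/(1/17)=2023* sqrt(2)/176+ 2023/88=39.24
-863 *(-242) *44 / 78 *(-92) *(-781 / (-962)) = -165066030712 / 18759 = -8799297.97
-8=-8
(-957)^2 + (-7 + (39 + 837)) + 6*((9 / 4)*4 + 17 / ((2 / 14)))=917486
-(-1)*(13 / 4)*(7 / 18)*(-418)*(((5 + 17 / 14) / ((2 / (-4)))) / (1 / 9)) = 236379 / 4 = 59094.75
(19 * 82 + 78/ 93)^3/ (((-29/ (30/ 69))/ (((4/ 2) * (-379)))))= 855377520256177920/ 19870597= 43047399142.37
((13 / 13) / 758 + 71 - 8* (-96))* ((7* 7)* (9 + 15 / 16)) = 4954787733 / 12128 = 408541.20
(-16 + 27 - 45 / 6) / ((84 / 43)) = 43 / 24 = 1.79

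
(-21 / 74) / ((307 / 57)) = -1197 / 22718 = -0.05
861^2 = 741321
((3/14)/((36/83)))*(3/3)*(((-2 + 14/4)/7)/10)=83/7840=0.01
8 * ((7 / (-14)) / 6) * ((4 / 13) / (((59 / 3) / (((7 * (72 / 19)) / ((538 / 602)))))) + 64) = -505418432 / 11760411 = -42.98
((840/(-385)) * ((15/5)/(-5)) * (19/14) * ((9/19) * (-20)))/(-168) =54/539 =0.10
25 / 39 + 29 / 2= 15.14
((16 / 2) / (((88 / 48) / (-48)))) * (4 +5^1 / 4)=-12096 / 11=-1099.64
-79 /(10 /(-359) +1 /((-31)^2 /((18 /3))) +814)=-27254921 /280821730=-0.10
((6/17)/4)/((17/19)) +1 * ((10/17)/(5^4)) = 7193/72250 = 0.10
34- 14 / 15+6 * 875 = 5283.07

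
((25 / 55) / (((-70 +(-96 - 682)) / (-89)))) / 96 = 445 / 895488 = 0.00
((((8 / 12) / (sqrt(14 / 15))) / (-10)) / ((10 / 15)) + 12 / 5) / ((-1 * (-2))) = 6 / 5-sqrt(210) / 280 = 1.15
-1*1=-1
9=9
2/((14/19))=19/7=2.71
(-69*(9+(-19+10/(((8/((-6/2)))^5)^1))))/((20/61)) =138943299/65536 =2120.11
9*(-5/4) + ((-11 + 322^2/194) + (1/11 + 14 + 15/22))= 2249135/4268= 526.98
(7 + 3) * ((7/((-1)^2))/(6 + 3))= 70/9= 7.78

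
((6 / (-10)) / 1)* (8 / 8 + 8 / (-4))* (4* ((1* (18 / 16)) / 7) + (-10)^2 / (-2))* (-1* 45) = 18657 / 14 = 1332.64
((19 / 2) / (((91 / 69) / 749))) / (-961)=-140277 / 24986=-5.61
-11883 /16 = -742.69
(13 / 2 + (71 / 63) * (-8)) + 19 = 2077 / 126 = 16.48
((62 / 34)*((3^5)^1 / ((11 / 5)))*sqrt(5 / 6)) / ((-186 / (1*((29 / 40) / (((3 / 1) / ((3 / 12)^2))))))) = -261*sqrt(30) / 95744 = -0.01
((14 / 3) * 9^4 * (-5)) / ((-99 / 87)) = 1479870 / 11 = 134533.64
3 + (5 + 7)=15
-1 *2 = -2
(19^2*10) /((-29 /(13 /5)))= -9386 /29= -323.66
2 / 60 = 1 / 30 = 0.03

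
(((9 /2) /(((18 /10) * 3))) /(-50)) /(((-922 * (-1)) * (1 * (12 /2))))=-1 /331920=-0.00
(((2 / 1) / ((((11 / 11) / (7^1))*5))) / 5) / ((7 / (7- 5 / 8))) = 51 / 100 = 0.51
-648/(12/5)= -270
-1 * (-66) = 66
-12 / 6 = -2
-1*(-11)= 11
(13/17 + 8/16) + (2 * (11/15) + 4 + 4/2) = 4453/510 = 8.73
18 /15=6 /5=1.20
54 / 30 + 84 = 429 / 5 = 85.80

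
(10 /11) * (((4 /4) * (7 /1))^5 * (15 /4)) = 1260525 /22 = 57296.59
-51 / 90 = -17 / 30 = -0.57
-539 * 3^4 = -43659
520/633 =0.82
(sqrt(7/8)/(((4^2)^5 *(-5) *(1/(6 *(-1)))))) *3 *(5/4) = 9 *sqrt(14)/8388608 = 0.00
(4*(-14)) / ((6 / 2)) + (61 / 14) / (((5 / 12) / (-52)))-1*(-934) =39014 / 105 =371.56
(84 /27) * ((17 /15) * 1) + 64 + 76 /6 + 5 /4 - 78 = 3.44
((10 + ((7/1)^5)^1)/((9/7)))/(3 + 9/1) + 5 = 118259/108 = 1094.99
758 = 758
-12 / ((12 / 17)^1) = -17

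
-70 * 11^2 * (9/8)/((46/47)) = -1791405/184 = -9735.90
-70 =-70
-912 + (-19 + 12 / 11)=-10229 / 11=-929.91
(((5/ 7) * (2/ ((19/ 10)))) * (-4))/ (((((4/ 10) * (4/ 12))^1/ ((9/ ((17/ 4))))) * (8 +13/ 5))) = -540000/ 119833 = -4.51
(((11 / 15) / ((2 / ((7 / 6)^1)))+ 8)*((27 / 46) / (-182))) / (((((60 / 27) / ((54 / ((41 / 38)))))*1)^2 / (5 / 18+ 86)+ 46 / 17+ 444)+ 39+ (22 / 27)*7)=-284580050613471 / 5145178858046565520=-0.00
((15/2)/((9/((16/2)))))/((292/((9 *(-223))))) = -3345/73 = -45.82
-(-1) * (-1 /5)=-0.20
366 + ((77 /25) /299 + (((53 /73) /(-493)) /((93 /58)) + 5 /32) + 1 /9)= 30335174993921 /82820368800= 366.28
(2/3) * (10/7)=20/21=0.95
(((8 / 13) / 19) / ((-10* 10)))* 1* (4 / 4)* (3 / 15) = -0.00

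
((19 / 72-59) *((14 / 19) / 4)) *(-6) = 29603 / 456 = 64.92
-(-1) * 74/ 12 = 37/ 6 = 6.17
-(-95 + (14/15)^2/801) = 17121179/180225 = 95.00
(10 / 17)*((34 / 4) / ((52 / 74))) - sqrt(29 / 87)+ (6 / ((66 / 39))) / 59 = 121079 / 16874 - sqrt(3) / 3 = 6.60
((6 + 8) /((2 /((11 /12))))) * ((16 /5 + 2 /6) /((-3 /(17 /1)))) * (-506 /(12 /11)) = 193076191 /3240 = 59591.42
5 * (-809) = -4045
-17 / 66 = -0.26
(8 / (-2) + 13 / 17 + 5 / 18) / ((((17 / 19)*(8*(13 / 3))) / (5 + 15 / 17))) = -0.56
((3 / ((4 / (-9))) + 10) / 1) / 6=13 / 24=0.54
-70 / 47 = -1.49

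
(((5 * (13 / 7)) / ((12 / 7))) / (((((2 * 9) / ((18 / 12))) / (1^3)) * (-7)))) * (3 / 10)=-0.02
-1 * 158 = -158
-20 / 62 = -10 / 31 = -0.32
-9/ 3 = -3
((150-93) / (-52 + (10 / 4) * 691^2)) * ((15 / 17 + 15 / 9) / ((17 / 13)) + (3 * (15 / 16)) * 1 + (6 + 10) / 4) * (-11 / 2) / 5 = -25402487 / 55194399120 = -0.00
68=68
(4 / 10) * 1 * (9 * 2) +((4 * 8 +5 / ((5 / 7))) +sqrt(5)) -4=44.44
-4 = -4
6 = 6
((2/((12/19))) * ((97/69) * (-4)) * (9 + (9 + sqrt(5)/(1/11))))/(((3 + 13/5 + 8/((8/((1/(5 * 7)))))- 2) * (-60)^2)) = -141911 * sqrt(5)/9464040- 12901/525780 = -0.06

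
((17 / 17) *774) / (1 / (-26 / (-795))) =6708 / 265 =25.31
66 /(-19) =-66 /19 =-3.47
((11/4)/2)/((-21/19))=-209/168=-1.24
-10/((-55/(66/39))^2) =-8/845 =-0.01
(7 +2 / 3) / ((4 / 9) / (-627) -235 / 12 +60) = 173052 / 912269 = 0.19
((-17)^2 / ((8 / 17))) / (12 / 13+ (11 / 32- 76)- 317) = -255476 / 162961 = -1.57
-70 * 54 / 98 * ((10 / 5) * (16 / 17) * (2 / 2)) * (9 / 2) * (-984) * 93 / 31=114773760 / 119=964485.38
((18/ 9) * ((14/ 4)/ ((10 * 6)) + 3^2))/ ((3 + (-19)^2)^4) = 1087/ 1053311400960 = 0.00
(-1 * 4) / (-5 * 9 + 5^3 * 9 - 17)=-4 / 1063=-0.00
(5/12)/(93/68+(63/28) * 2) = 85/1197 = 0.07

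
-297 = -297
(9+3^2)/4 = 9/2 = 4.50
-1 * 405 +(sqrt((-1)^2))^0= -404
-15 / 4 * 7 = -105 / 4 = -26.25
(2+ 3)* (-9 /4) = -11.25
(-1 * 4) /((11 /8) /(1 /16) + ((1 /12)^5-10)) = -995328 /2985985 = -0.33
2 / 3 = 0.67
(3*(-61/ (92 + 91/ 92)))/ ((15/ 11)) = -61732/ 42775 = -1.44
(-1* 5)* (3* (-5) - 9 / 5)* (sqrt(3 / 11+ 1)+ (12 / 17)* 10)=84* sqrt(154) / 11+ 10080 / 17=687.71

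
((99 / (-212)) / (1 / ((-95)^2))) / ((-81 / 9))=99275 / 212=468.28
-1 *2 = -2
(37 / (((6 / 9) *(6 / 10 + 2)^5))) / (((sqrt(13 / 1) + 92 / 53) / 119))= 10.41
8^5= 32768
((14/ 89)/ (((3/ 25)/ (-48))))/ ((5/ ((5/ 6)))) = -2800/ 267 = -10.49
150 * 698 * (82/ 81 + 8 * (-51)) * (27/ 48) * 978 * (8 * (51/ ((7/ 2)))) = -19128435788400/ 7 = -2732633684057.14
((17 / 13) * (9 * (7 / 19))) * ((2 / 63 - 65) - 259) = -26690 / 19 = -1404.74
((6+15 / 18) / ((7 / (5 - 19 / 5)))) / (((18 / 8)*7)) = 164 / 2205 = 0.07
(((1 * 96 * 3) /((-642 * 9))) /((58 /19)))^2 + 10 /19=867013786 /1646492139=0.53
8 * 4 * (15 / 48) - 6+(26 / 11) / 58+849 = 272120 / 319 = 853.04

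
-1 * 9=-9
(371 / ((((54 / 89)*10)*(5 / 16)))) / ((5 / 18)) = 264152 / 375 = 704.41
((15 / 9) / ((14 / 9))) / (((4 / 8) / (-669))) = -10035 / 7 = -1433.57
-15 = -15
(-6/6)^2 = 1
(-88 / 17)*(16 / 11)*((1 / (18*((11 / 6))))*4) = -0.91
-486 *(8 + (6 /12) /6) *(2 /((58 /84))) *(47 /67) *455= -7056921690 /1943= -3631972.05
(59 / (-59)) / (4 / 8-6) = 2 / 11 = 0.18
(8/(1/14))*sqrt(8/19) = 72.68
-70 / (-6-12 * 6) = 35 / 39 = 0.90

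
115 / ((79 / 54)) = 6210 / 79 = 78.61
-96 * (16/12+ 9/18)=-176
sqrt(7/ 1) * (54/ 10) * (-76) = -2052 * sqrt(7)/ 5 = -1085.82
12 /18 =0.67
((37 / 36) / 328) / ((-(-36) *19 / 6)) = 37 / 1346112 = 0.00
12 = 12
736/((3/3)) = 736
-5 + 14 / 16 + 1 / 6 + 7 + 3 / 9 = 27 / 8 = 3.38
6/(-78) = -1/13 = -0.08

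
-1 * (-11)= 11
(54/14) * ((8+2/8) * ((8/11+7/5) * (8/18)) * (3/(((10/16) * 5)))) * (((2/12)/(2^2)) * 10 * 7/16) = 1053/200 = 5.26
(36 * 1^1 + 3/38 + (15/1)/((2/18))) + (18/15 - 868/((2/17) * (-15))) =378563/570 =664.15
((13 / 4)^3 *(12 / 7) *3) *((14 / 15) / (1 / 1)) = 6591 / 40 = 164.78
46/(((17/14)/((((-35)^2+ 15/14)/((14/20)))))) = 7895900/119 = 66352.10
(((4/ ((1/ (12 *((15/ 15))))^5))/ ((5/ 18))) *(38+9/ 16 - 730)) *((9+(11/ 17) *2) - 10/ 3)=-293176226304/ 17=-17245660370.82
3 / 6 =1 / 2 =0.50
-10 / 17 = -0.59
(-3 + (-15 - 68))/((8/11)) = -473/4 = -118.25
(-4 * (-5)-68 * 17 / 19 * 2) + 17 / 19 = -1915 / 19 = -100.79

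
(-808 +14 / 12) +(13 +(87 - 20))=-4361 / 6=-726.83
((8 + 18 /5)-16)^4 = 234256 /625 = 374.81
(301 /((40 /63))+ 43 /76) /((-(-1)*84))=360727 /63840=5.65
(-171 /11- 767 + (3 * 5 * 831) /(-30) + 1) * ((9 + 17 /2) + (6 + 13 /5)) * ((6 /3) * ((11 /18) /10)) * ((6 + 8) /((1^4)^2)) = -1069201 /20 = -53460.05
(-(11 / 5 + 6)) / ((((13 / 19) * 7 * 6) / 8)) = -3116 / 1365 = -2.28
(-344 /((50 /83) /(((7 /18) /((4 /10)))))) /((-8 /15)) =24983 /24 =1040.96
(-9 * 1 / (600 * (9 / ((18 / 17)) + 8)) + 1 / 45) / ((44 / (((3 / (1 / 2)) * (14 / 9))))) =1477 / 326700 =0.00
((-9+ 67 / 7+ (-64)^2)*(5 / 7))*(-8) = -1147040 / 49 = -23408.98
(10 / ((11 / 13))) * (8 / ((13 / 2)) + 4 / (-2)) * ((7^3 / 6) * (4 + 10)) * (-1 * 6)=480200 / 11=43654.55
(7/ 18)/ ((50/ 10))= 7/ 90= 0.08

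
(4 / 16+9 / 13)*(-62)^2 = 47089 / 13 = 3622.23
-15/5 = -3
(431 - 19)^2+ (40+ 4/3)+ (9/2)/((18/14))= 169788.83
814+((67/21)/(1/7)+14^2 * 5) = 5449/3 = 1816.33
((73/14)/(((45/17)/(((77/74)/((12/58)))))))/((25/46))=9105217/499500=18.23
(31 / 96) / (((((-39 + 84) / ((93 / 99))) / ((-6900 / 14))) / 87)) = -3204935 / 11088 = -289.05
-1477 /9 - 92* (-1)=-649 /9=-72.11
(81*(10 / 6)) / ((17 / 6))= 810 / 17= 47.65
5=5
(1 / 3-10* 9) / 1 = -269 / 3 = -89.67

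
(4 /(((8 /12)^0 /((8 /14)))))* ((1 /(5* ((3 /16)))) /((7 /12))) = 1024 /245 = 4.18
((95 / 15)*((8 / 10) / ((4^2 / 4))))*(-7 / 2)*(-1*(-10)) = -133 / 3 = -44.33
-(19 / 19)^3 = -1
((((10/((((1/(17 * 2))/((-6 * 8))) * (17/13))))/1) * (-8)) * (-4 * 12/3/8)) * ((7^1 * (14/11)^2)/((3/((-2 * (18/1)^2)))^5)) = 128812329752026152960/121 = 1064564708694431016.20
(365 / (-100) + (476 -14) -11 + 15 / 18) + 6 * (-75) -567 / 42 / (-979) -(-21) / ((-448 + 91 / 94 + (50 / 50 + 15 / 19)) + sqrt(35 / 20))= -3817643781661877 / 2063543474185380 -5582143 * sqrt(7) / 105390371511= -1.85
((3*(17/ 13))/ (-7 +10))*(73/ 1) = 1241/ 13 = 95.46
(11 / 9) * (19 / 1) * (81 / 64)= 1881 / 64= 29.39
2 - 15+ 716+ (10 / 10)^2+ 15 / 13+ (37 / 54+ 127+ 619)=1019191 / 702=1451.84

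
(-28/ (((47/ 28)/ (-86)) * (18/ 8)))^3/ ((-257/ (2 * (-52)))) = 2040125363002015744/ 19451550519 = 104882403.13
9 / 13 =0.69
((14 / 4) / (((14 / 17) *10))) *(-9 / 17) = -9 / 40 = -0.22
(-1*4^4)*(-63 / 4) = 4032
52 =52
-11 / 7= -1.57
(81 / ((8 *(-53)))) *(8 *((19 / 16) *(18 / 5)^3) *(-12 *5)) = 6731586 / 1325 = 5080.44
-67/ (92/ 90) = -3015/ 46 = -65.54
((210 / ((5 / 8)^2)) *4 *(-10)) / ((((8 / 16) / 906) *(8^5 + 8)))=-1188.83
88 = 88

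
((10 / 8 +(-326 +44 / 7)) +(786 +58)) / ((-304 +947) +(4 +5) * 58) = 2943 / 6524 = 0.45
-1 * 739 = -739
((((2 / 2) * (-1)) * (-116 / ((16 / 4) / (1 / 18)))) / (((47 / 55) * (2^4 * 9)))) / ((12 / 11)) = 17545 / 1461888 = 0.01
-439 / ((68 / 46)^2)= -200.89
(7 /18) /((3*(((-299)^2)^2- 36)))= 7 /431597093310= 0.00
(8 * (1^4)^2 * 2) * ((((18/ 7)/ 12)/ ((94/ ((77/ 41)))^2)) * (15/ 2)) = 38115/ 3713329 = 0.01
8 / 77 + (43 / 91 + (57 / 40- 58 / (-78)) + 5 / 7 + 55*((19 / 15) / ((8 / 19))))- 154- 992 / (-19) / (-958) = 2708092831 / 182202020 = 14.86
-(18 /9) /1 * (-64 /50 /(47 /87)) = 5568 /1175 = 4.74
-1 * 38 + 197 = 159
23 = 23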